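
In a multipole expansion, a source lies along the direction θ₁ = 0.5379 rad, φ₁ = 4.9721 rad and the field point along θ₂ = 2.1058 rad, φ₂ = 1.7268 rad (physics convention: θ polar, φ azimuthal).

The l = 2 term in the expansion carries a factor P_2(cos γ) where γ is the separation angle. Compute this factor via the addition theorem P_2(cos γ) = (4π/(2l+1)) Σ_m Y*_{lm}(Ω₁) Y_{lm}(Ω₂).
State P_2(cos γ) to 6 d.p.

Addition theorem: P_2(cos γ) = (4π/5) Σ_m Y*_{lm}(Ω₁) Y_{lm}(Ω₂), m = −2…2:
  m=-2: -0.08802 - 0.05033j × -0.27206 + 0.08775j = 0.02836 + 0.00597j  (running Σ = 0.02836 + 0.00597j)
  m=-1: 0.08729 - 0.32851j × 0.05265 + 0.33473j = 0.11456 + 0.01192j  (running Σ = 0.14292 + 0.01789j)
  m=0: 0.38243 + 0.00000j × -0.06944 + 0.00000j = -0.02656 + 0.00000j  (running Σ = 0.11636 + 0.01789j)
  m=1: -0.08729 - 0.32851j × -0.05265 + 0.33473j = 0.11456 - 0.01192j  (running Σ = 0.23092 + 0.00597j)
  m=2: -0.08802 + 0.05033j × -0.27206 - 0.08775j = 0.02836 - 0.00597j  (running Σ = 0.25928 - 0.00000j)
Accumulated sum 0.25928 - 0.00000j; after 4π/(2l+1) scaling, 0.65165 - 0.00000j ⇒ P_2 = 0.651650

0.651650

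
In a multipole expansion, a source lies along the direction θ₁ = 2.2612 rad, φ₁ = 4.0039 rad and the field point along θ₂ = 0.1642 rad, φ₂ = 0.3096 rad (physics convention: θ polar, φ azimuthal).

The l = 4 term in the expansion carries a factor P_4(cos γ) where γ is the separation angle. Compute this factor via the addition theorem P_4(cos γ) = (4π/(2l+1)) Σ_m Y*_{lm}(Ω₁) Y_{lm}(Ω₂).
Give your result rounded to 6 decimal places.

-0.373243

Addition theorem: P_4(cos γ) = (4π/9) Σ_m Y*_{lm}(Ω₁) Y_{lm}(Ω₂), m = −4…4:
  term(m=-4) = -0.000030+0.000040i   from Y*(Ω₁)=-0.149023-0.047348i, Y(Ω₂)=+0.000103-0.000299i
  term(m=-3) = -0.000172+0.001963i   from Y*(Ω₁)=-0.310547+0.192400i, Y(Ω₂)=+0.003230-0.004320i
  term(m=-2) = +0.008527+0.016980i   from Y*(Ω₁)=-0.056028+0.361371i, Y(Ω₂)=+0.042313-0.030156i
  term(m=-1) = -0.009257-0.005710i   from Y*(Ω₁)=-0.024330-0.028393i, Y(Ω₂)=+0.277068-0.088630i
  term(m=+0) = -0.265452-0.000000i   from Y*(Ω₁)=-0.360735-0.000000i, Y(Ω₂)=+0.735863+0.000000i
  term(m=+1) = -0.009257+0.005710i   from Y*(Ω₁)=+0.024330-0.028393i, Y(Ω₂)=-0.277068-0.088630i
  term(m=+2) = +0.008527-0.016980i   from Y*(Ω₁)=-0.056028-0.361371i, Y(Ω₂)=+0.042313+0.030156i
  term(m=+3) = -0.000172-0.001963i   from Y*(Ω₁)=+0.310547+0.192400i, Y(Ω₂)=-0.003230-0.004320i
  term(m=+4) = -0.000030-0.000040i   from Y*(Ω₁)=-0.149023+0.047348i, Y(Ω₂)=+0.000103+0.000299i
Σ over m = -0.267316-0.000000i; ×(4π/9) → -0.373243-0.000000i. Real part: -0.373243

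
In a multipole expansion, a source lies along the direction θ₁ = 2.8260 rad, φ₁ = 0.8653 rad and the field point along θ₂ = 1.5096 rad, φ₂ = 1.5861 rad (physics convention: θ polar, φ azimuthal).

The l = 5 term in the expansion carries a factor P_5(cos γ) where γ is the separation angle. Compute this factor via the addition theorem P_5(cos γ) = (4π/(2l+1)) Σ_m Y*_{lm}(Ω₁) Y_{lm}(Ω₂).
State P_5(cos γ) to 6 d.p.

Addition theorem: P_5(cos γ) = (4π/11) Σ_m Y*_{lm}(Ω₁) Y_{lm}(Ω₂), m = −5…5:
  m=-5: -0.00050 - 0.00124j × -0.03515 - 0.45846j = -0.00055 + 0.00027j  (running Σ = -0.00055 + 0.00027j)
  m=-4: 0.01229 + 0.00407j × 0.08893 - 0.00545j = 0.00112 + 0.00029j  (running Σ = 0.00057 + 0.00057j)
  m=-3: -0.06307 + 0.03829j × -0.01526 - 0.33207j = 0.01368 + 0.02036j  (running Σ = 0.01424 + 0.02093j)
  m=-2: 0.04226 - 0.26217j × 0.10205 - 0.00312j = 0.00349 - 0.02689j  (running Σ = 0.01774 - 0.00596j)
  m=-1: 0.35436 + 0.41605j × -0.00464 - 0.30300j = 0.12442 - 0.10930j  (running Σ = 0.14216 - 0.11526j)
  m=0: -0.35463 + 0.00000j × 0.10542 + 0.00000j = -0.03739 + 0.00000j  (running Σ = 0.10477 - 0.11526j)
  m=1: -0.35436 + 0.41605j × 0.00464 - 0.30300j = 0.12442 + 0.10930j  (running Σ = 0.22919 - 0.00596j)
  m=2: 0.04226 + 0.26217j × 0.10205 + 0.00312j = 0.00349 + 0.02689j  (running Σ = 0.23268 + 0.02093j)
  m=3: 0.06307 + 0.03829j × 0.01526 - 0.33207j = 0.01368 - 0.02036j  (running Σ = 0.24636 + 0.00057j)
  m=4: 0.01229 - 0.00407j × 0.08893 + 0.00545j = 0.00112 - 0.00029j  (running Σ = 0.24748 + 0.00027j)
  m=5: 0.00050 - 0.00124j × 0.03515 - 0.45846j = -0.00055 - 0.00027j  (running Σ = 0.24693 + 0.00000j)
Total Σ_m = 0.24693 + 0.00000j. Multiply by 1.142397: 0.28209 + 0.00000j. P_5(cos γ) = 0.282087

0.282087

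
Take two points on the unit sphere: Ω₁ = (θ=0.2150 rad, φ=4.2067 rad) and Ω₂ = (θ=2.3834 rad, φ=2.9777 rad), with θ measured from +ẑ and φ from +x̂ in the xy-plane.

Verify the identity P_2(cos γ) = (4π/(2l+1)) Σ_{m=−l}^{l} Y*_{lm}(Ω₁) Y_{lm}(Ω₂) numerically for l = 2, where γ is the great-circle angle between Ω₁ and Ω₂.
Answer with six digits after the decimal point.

0.153780

Addition theorem: P_2(cos γ) = (4π/5) Σ_m Y*_{lm}(Ω₁) Y_{lm}(Ω₂), m = −2…2:
  term(m=-2) = -0.002490+0.002028i   from Y*(Ω₁)=-0.009331+0.014902i, Y(Ω₂)=+0.172910+0.058798i
  term(m=-1) = -0.020817-0.058516i   from Y*(Ω₁)=-0.078003-0.140873i, Y(Ω₂)=+0.380534+0.062931i
  term(m=+0) = +0.107801+0.000000i   from Y*(Ω₁)=+0.587716-0.000000i, Y(Ω₂)=+0.183424+0.000000i
  term(m=+1) = -0.020817+0.058516i   from Y*(Ω₁)=+0.078003-0.140873i, Y(Ω₂)=-0.380534+0.062931i
  term(m=+2) = -0.002490-0.002028i   from Y*(Ω₁)=-0.009331-0.014902i, Y(Ω₂)=+0.172910-0.058798i
Total Σ_m = +0.061187+0.000000i. Multiply by 2.513274: +0.153780+0.000000i. P_2(cos γ) = 0.153780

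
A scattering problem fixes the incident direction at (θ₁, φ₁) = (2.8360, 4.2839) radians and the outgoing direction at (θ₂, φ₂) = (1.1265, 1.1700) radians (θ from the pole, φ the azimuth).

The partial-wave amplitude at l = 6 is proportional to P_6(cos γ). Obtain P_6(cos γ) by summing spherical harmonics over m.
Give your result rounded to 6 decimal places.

Summing Y*_{l m}(θ₁,φ₁)·Y_{l m}(θ₂,φ₂) over m ∈ [−6, 6]; prefactor 4π/(2·6+1) = 0.966644:
  m=-6: Y*=(0.000301, 0.000194)  Y=(0.193861, -0.175883)  product (0.000092, -0.000016)
  m=-5: Y*=(0.003308, -0.002128)  Y=(0.391781, 0.181192)  product (0.001682, -0.000234)
  m=-4: Y*=(-0.003755, -0.026052)  Y=(-0.007926, 0.244642)  product (0.006403, -0.000712)
  m=-3: Y*=(-0.113702, -0.033353)  Y=(0.186072, -0.071830)  product (-0.023552, 0.001961)
  m=-2: Y*=(-0.230184, 0.265743)  Y=(0.221462, 0.228754)  product (-0.111767, 0.006197)
  m=-1: Y*=(0.246146, 0.538857)  Y=(0.036424, -0.085961)  product (0.055286, -0.001531)
  m=+0: Y*=(0.236416, -0.000000)  Y=(0.324435, 0.000000)  product (0.076702, 0.000000)
  m=+1: Y*=(-0.246146, 0.538857)  Y=(-0.036424, -0.085961)  product (0.055286, 0.001531)
  m=+2: Y*=(-0.230184, -0.265743)  Y=(0.221462, -0.228754)  product (-0.111767, -0.006197)
  m=+3: Y*=(0.113702, -0.033353)  Y=(-0.186072, -0.071830)  product (-0.023552, -0.001961)
  m=+4: Y*=(-0.003755, 0.026052)  Y=(-0.007926, -0.244642)  product (0.006403, 0.000712)
  m=+5: Y*=(-0.003308, -0.002128)  Y=(-0.391781, 0.181192)  product (0.001682, 0.000234)
  m=+6: Y*=(0.000301, -0.000194)  Y=(0.193861, 0.175883)  product (0.000092, 0.000016)
Total Σ_m = (-0.067009, -0.000000). Multiply by 0.966644: (-0.064774, -0.000000). P_6(cos γ) = -0.064774

-0.064774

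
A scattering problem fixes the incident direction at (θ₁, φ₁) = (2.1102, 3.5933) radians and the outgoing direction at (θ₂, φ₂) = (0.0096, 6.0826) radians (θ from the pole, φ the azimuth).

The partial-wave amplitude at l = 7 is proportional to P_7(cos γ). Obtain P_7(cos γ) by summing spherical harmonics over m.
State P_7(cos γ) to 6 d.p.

Term-by-term m-sum for l=7 (normalisation 4π/15 = 0.837758):
  [-7]  conj(Y_{7,-7})(Ω₁) = +0.171151+0.003485i ; Y_{7,-7}(Ω₂) = +0.000000+0.000000i ; Δ = +0.000000+0.000000i
  [-6]  conj(Y_{7,-6})(Ω₁) = +0.348307-0.160310i ; Y_{7,-6}(Ω₂) = +0.000000+0.000000i ; Δ = +0.000000+0.000000i
  [-5]  conj(Y_{7,-5})(Ω₁) = +0.263155-0.320317i ; Y_{7,-5}(Ω₂) = +0.000000+0.000000i ; Δ = +0.000000+0.000000i
  [-4]  conj(Y_{7,-4})(Ω₁) = +0.020519-0.085314i ; Y_{7,-4}(Ω₂) = +0.000000+0.000000i ; Δ = +0.000000-0.000000i
  [-3]  conj(Y_{7,-3})(Ω₁) = +0.066690+0.304407i ; Y_{7,-3}(Ω₂) = +0.000006+0.000004i ; Δ = -0.000001+0.000002i
  [-2]  conj(Y_{7,-2})(Ω₁) = +0.148917+0.188980i ; Y_{7,-2}(Ω₂) = +0.000637+0.000270i ; Δ = +0.000044+0.000161i
  [-1]  conj(Y_{7,-1})(Ω₁) = -0.199251-0.096669i ; Y_{7,-1}(Ω₂) = +0.038433+0.007814i ; Δ = -0.006902-0.005272i
  [+0]  conj(Y_{7,0})(Ω₁) = -0.271699-0.000000i ; Y_{7,0}(Ω₂) = +1.091139+0.000000i ; Δ = -0.296461-0.000000i
  [+1]  conj(Y_{7,1})(Ω₁) = +0.199251-0.096669i ; Y_{7,1}(Ω₂) = -0.038433+0.007814i ; Δ = -0.006902+0.005272i
  [+2]  conj(Y_{7,2})(Ω₁) = +0.148917-0.188980i ; Y_{7,2}(Ω₂) = +0.000637-0.000270i ; Δ = +0.000044-0.000161i
  [+3]  conj(Y_{7,3})(Ω₁) = -0.066690+0.304407i ; Y_{7,3}(Ω₂) = -0.000006+0.000004i ; Δ = -0.000001-0.000002i
  [+4]  conj(Y_{7,4})(Ω₁) = +0.020519+0.085314i ; Y_{7,4}(Ω₂) = +0.000000-0.000000i ; Δ = +0.000000+0.000000i
  [+5]  conj(Y_{7,5})(Ω₁) = -0.263155-0.320317i ; Y_{7,5}(Ω₂) = -0.000000+0.000000i ; Δ = +0.000000-0.000000i
  [+6]  conj(Y_{7,6})(Ω₁) = +0.348307+0.160310i ; Y_{7,6}(Ω₂) = +0.000000-0.000000i ; Δ = +0.000000-0.000000i
  [+7]  conj(Y_{7,7})(Ω₁) = -0.171151+0.003485i ; Y_{7,7}(Ω₂) = -0.000000+0.000000i ; Δ = +0.000000-0.000000i
Σ over m = -0.310180+0.000000i; ×(4π/15) → -0.259856+0.000000i. Real part: -0.259856

-0.259856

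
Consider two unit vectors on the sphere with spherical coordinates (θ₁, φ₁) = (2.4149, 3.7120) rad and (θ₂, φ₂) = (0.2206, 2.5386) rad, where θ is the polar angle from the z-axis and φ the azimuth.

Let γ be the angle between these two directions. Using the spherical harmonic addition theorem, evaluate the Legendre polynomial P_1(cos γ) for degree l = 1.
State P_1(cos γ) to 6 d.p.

Addition theorem: P_1(cos γ) = (4π/3) Σ_m Y*_{lm}(Ω₁) Y_{lm}(Ω₂), m = −1…1:
  [-1]  conj(Y_{1,-1})(Ω₁) = -0.19321 - 0.12395j ; Y_{1,-1}(Ω₂) = -0.06227 - 0.04287j ; Δ = 0.00672 + 0.01600j
  [+0]  conj(Y_{1,0})(Ω₁) = -0.36517 + 0.00000j ; Y_{1,0}(Ω₂) = 0.47676 + 0.00000j ; Δ = -0.17410 + 0.00000j
  [+1]  conj(Y_{1,1})(Ω₁) = 0.19321 - 0.12395j ; Y_{1,1}(Ω₂) = 0.06227 - 0.04287j ; Δ = 0.00672 - 0.01600j
Accumulated sum -0.16067 + 0.00000j; after 4π/(2l+1) scaling, -0.67300 + 0.00000j ⇒ P_1 = -0.672999

-0.672999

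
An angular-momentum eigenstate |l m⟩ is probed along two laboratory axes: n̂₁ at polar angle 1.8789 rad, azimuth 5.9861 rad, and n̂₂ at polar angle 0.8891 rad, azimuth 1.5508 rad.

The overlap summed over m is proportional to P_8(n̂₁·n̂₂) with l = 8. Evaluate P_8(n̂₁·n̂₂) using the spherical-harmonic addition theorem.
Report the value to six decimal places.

-0.272207

Term-by-term m-sum for l=8 (normalisation 4π/17 = 0.739198):
  term(m=-8) = -0.01437 - 0.01906j   from Y*(Ω₁)=-0.25281 - 0.24265j, Y(Ω₂)=0.06726 + 0.01085j
  term(m=-7) = -0.09201 + 0.03556j   from Y*(Ω₁)=0.21729 + 0.38956j, Y(Ω₂)=-0.03085 + 0.21897j
  term(m=-6) = 0.00401 + 0.04354j   from Y*(Ω₁)=-0.02247 - 0.10454j, Y(Ω₂)=-0.40597 - 0.04894j
  term(m=-5) = -0.13193 - 0.02474j   from Y*(Ω₁)=0.02677 - 0.31284j, Y(Ω₂)=0.04267 - 0.42538j
  term(m=-4) = -0.01189 + 0.02386j   from Y*(Ω₁)=-0.08758 + 0.21771j, Y(Ω₂)=0.11323 + 0.00908j
  term(m=-3) = 0.04813 + 0.04391j   from Y*(Ω₁)=-0.13522 + 0.16737j, Y(Ω₂)=0.01815 - 0.30225j
  term(m=-2) = 0.06759 - 0.04183j   from Y*(Ω₁)=0.22730 - 0.15357j, Y(Ω₂)=0.28955 + 0.01159j
  term(m=-1) = -0.00831 - 0.02920j   from Y*(Ω₁)=0.15987 - 0.04894j, Y(Ω₂)=0.00363 - 0.18156j
  term(m=+0) = -0.09070 + 0.00000j   from Y*(Ω₁)=-0.28302 + 0.00000j, Y(Ω₂)=0.32046 + 0.00000j
  term(m=+1) = -0.00831 + 0.02920j   from Y*(Ω₁)=-0.15987 - 0.04894j, Y(Ω₂)=-0.00363 - 0.18156j
  term(m=+2) = 0.06759 + 0.04183j   from Y*(Ω₁)=0.22730 + 0.15357j, Y(Ω₂)=0.28955 - 0.01159j
  term(m=+3) = 0.04813 - 0.04391j   from Y*(Ω₁)=0.13522 + 0.16737j, Y(Ω₂)=-0.01815 - 0.30225j
  term(m=+4) = -0.01189 - 0.02386j   from Y*(Ω₁)=-0.08758 - 0.21771j, Y(Ω₂)=0.11323 - 0.00908j
  term(m=+5) = -0.13193 + 0.02474j   from Y*(Ω₁)=-0.02677 - 0.31284j, Y(Ω₂)=-0.04267 - 0.42538j
  term(m=+6) = 0.00401 - 0.04354j   from Y*(Ω₁)=-0.02247 + 0.10454j, Y(Ω₂)=-0.40597 + 0.04894j
  term(m=+7) = -0.09201 - 0.03556j   from Y*(Ω₁)=-0.21729 + 0.38956j, Y(Ω₂)=0.03085 + 0.21897j
  term(m=+8) = -0.01437 + 0.01906j   from Y*(Ω₁)=-0.25281 + 0.24265j, Y(Ω₂)=0.06726 - 0.01085j
Σ over m = -0.36825 + 0.00000j; ×(4π/17) → -0.27221 + 0.00000j. Real part: -0.272207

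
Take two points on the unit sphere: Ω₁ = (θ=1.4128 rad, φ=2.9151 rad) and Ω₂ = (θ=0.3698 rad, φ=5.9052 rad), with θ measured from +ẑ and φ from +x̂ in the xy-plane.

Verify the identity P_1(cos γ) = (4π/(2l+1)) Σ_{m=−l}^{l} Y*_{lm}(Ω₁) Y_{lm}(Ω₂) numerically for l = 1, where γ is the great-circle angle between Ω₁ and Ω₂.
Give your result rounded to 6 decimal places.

Expand P_1 via completeness: Σ_{m} conj(Y_{1,m}) at Ω₁ times Y_{1,m} at Ω₂ —
  m=-1: -0.332477+0.076618i × +0.116057+0.046084i = -0.042117-0.006430i  (running Σ = -0.042117-0.006430i)
  m=0: +0.076877-0.000000i × +0.455573+0.000000i = +0.035023+0.000000i  (running Σ = -0.007094-0.006430i)
  m=1: +0.332477+0.076618i × -0.116057+0.046084i = -0.042117+0.006430i  (running Σ = -0.049211+0.000000i)
Σ over m = -0.049211+0.000000i; ×(4π/3) → -0.206136+0.000000i. Real part: -0.206136

-0.206136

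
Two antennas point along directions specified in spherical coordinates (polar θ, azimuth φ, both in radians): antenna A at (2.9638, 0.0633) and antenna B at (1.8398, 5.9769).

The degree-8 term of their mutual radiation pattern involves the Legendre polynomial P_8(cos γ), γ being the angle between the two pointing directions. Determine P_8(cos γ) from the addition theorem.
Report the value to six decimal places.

-0.243977

Expand P_8 via completeness: Σ_{m} conj(Y_{8,m}) at Ω₁ times Y_{8,m} at Ω₂ —
  [-8]  conj(Y_{8,-8})(Ω₁) = 0.00000 + 0.00000j ; Y_{8,-8}(Ω₂) = -0.29624 + 0.24515j ; Δ = -0.00000 + 0.00000j
  [-7]  conj(Y_{8,-7})(Ω₁) = -0.00001 - 0.00000j ; Y_{8,-7}(Ω₂) = 0.22996 - 0.35625j ; Δ = -0.00000 + 0.00000j
  [-6]  conj(Y_{8,-6})(Ω₁) = 0.00014 + 0.00006j ; Y_{8,-6}(Ω₂) = -0.00474 + 0.01735j ; Δ = -0.00000 + 0.00000j
  [-5]  conj(Y_{8,-5})(Ω₁) = -0.00152 - 0.00050j ; Y_{8,-5}(Ω₂) = 0.01374 + 0.34892j ; Δ = 0.00015 - 0.00054j
  [-4]  conj(Y_{8,-4})(Ω₁) = 0.01179 + 0.00305j ; Y_{8,-4}(Ω₂) = -0.05071 - 0.14081j ; Δ = -0.00017 - 0.00182j
  [-3]  conj(Y_{8,-3})(Ω₁) = -0.06731 - 0.01294j ; Y_{8,-3}(Ω₂) = -0.17138 - 0.22453j ; Δ = 0.00863 + 0.01733j
  [-2]  conj(Y_{8,-2})(Ω₁) = 0.26792 + 0.03410j ; Y_{8,-2}(Ω₂) = 0.16380 + 0.11511j ; Δ = 0.03996 + 0.03643j
  [-1]  conj(Y_{8,-1})(Ω₁) = -0.65074 - 0.04125j ; Y_{8,-1}(Ω₂) = 0.23635 + 0.07474j ; Δ = -0.15072 - 0.05839j
  [+0]  conj(Y_{8,0})(Ω₁) = 0.58899 + 0.00000j ; Y_{8,0}(Ω₂) = -0.21351 + 0.00000j ; Δ = -0.12576 + 0.00000j
  [+1]  conj(Y_{8,1})(Ω₁) = 0.65074 - 0.04125j ; Y_{8,1}(Ω₂) = -0.23635 + 0.07474j ; Δ = -0.15072 + 0.05839j
  [+2]  conj(Y_{8,2})(Ω₁) = 0.26792 - 0.03410j ; Y_{8,2}(Ω₂) = 0.16380 - 0.11511j ; Δ = 0.03996 - 0.03643j
  [+3]  conj(Y_{8,3})(Ω₁) = 0.06731 - 0.01294j ; Y_{8,3}(Ω₂) = 0.17138 - 0.22453j ; Δ = 0.00863 - 0.01733j
  [+4]  conj(Y_{8,4})(Ω₁) = 0.01179 - 0.00305j ; Y_{8,4}(Ω₂) = -0.05071 + 0.14081j ; Δ = -0.00017 + 0.00182j
  [+5]  conj(Y_{8,5})(Ω₁) = 0.00152 - 0.00050j ; Y_{8,5}(Ω₂) = -0.01374 + 0.34892j ; Δ = 0.00015 + 0.00054j
  [+6]  conj(Y_{8,6})(Ω₁) = 0.00014 - 0.00006j ; Y_{8,6}(Ω₂) = -0.00474 - 0.01735j ; Δ = -0.00000 - 0.00000j
  [+7]  conj(Y_{8,7})(Ω₁) = 0.00001 - 0.00000j ; Y_{8,7}(Ω₂) = -0.22996 - 0.35625j ; Δ = -0.00000 - 0.00000j
  [+8]  conj(Y_{8,8})(Ω₁) = 0.00000 - 0.00000j ; Y_{8,8}(Ω₂) = -0.29624 - 0.24515j ; Δ = -0.00000 - 0.00000j
Σ over m = -0.33006 - 0.00000j; ×(4π/17) → -0.24398 - 0.00000j. Real part: -0.243977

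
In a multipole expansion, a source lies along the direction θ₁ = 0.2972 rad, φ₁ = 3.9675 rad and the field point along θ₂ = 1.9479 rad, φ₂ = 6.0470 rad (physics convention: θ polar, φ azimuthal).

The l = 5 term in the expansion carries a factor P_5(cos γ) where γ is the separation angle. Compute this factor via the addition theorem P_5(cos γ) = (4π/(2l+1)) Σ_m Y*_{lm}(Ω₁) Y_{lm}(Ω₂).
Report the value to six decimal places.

-0.123119

Expand P_5 via completeness: Σ_{m} conj(Y_{5,m}) at Ω₁ times Y_{5,m} at Ω₂ —
  m=-5: 0.00055 + 0.00083j × 0.12255 + 0.29824j = -0.00018 + 0.00027j  (running Σ = -0.00018 + 0.00027j)
  m=-4: -0.01019 - 0.00167j × -0.23662 - 0.32724j = 0.00187 + 0.00373j  (running Σ = 0.00168 + 0.00399j)
  m=-3: 0.04946 - 0.03869j × 0.04651 + 0.03986j = 0.00384 + 0.00017j  (running Σ = 0.00553 + 0.00417j)
  m=-2: -0.01960 + 0.24139j × 0.28497 + 0.14560j = -0.04073 + 0.06593j  (running Σ = -0.03521 + 0.07010j)
  m=-1: -0.36580 - 0.39670j × -0.14829 - 0.03569j = 0.04009 + 0.07188j  (running Σ = 0.00488 + 0.14198j)
  m=0: 0.40937 + 0.00000j × -0.28710 + 0.00000j = -0.11753 + 0.00000j  (running Σ = -0.11265 + 0.14198j)
  m=1: 0.36580 - 0.39670j × 0.14829 - 0.03569j = 0.04009 - 0.07188j  (running Σ = -0.07257 + 0.07010j)
  m=2: -0.01960 - 0.24139j × 0.28497 - 0.14560j = -0.04073 - 0.06593j  (running Σ = -0.11330 + 0.00417j)
  m=3: -0.04946 - 0.03869j × -0.04651 + 0.03986j = 0.00384 - 0.00017j  (running Σ = -0.10946 + 0.00399j)
  m=4: -0.01019 + 0.00167j × -0.23662 + 0.32724j = 0.00187 - 0.00373j  (running Σ = -0.10759 + 0.00027j)
  m=5: -0.00055 + 0.00083j × -0.12255 + 0.29824j = -0.00018 - 0.00027j  (running Σ = -0.10777 - 0.00000j)
Accumulated sum -0.10777 - 0.00000j; after 4π/(2l+1) scaling, -0.12312 - 0.00000j ⇒ P_5 = -0.123119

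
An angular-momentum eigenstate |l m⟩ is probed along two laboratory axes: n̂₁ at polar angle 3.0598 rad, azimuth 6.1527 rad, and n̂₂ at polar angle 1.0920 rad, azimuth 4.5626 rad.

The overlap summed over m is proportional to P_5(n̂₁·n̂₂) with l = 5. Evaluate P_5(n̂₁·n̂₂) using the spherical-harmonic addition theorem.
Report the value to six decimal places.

-0.171911

Addition theorem: P_5(cos γ) = (4π/11) Σ_m Y*_{lm}(Ω₁) Y_{lm}(Ω₂), m = −5…5:
  m=-5: Y*=0.00000 - 0.00000j  Y=-0.17405 + 0.18722j  product -0.00000 + 0.00000j
  m=-4: Y*=-0.00006 + 0.00003j  Y=0.34652 + 0.23664j  product -0.00003 - 0.00000j
  m=-3: Y*=0.00138 - 0.00057j  Y=0.09564 - 0.19832j  product 0.00002 - 0.00033j
  m=-2: Y*=-0.02157 + 0.00576j  Y=0.21347 + 0.06593j  product -0.00498 - 0.00019j
  m=-1: Y*=0.20274 - 0.02661j  Y=0.04350 - 0.28824j  product 0.00115 - 0.05959j
  m=+0: Y*=-0.88923 + 0.00000j  Y=0.16059 + 0.00000j  product -0.14280 + 0.00000j
  m=+1: Y*=-0.20274 - 0.02661j  Y=-0.04350 - 0.28824j  product 0.00115 + 0.05959j
  m=+2: Y*=-0.02157 - 0.00576j  Y=0.21347 - 0.06593j  product -0.00498 + 0.00019j
  m=+3: Y*=-0.00138 - 0.00057j  Y=-0.09564 - 0.19832j  product 0.00002 + 0.00033j
  m=+4: Y*=-0.00006 - 0.00003j  Y=0.34652 - 0.23664j  product -0.00003 + 0.00000j
  m=+5: Y*=-0.00000 - 0.00000j  Y=0.17405 + 0.18722j  product -0.00000 - 0.00000j
Total Σ_m = -0.15048 + 0.00000j. Multiply by 1.142397: -0.17191 + 0.00000j. P_5(cos γ) = -0.171911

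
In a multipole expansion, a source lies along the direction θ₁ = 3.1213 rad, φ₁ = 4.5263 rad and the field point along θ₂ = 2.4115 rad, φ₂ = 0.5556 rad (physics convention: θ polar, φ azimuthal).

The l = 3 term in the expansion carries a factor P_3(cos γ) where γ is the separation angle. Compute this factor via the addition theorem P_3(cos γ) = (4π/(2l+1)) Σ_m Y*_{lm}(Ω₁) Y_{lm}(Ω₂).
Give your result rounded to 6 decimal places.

Expand P_3 via completeness: Σ_{m} conj(Y_{3,m}) at Ω₁ times Y_{3,m} at Ω₂ —
  [-3]  conj(Y_{3,-3})(Ω₁) = +0.000002+0.000003i ; Y_{3,-3}(Ω₂) = -0.011864-0.123203i ; Δ = +0.000000-0.000000i
  [-2]  conj(Y_{3,-2})(Ω₁) = +0.000392-0.000153i ; Y_{3,-2}(Ω₂) = -0.150251+0.303570i ; Δ = -0.000012+0.000142i
  [-1]  conj(Y_{3,-1})(Ω₁) = -0.004851-0.025765i ; Y_{3,-1}(Ω₂) = +0.325215-0.201906i ; Δ = -0.006780-0.007400i
  [+0]  conj(Y_{3,0})(Ω₁) = -0.745431-0.000000i ; Y_{3,0}(Ω₂) = +0.062295+0.000000i ; Δ = -0.046437-0.000000i
  [+1]  conj(Y_{3,1})(Ω₁) = +0.004851-0.025765i ; Y_{3,1}(Ω₂) = -0.325215-0.201906i ; Δ = -0.006780+0.007400i
  [+2]  conj(Y_{3,2})(Ω₁) = +0.000392+0.000153i ; Y_{3,2}(Ω₂) = -0.150251-0.303570i ; Δ = -0.000012-0.000142i
  [+3]  conj(Y_{3,3})(Ω₁) = -0.000002+0.000003i ; Y_{3,3}(Ω₂) = +0.011864-0.123203i ; Δ = +0.000000+0.000000i
Σ over m = -0.060020+0.000000i; ×(4π/7) → -0.107748+0.000000i. Real part: -0.107748

-0.107748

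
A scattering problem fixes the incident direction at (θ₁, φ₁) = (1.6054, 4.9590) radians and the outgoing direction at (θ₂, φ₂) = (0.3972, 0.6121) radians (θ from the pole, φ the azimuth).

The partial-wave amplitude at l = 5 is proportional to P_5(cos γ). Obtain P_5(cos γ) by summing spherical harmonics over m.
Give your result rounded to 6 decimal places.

-0.276970

Addition theorem: P_5(cos γ) = (4π/11) Σ_m Y*_{lm}(Ω₁) Y_{lm}(Ω₂), m = −5…5:
  m=-5: (0.436602, -0.153334) × (-0.004007, -0.000326) = (-0.001800, 0.000472)  (running Σ = (-0.001800, 0.000472))
  m=-4: (-0.027945, -0.042251) × (-0.023313, -0.019367) = (-0.000167, 0.001526)  (running Σ = (-0.001966, 0.001998))
  m=-3: (0.230297, -0.252301) × (-0.034961, -0.128568) = (-0.040489, -0.020788)  (running Σ = (-0.042456, -0.018790))
  m=-2: (-0.051398, -0.027628) × (0.123224, -0.341174) = (-0.015759, 0.014131)  (running Σ = (-0.058215, -0.004658))
  m=-1: (0.076833, -0.305214) × (0.434028, -0.304709) = (-0.059654, -0.155883)  (running Σ = (-0.117869, -0.160541))
  m=0: (-0.060353, -0.000000) × (0.111160, 0.000000) = (-0.006709, -0.000000)  (running Σ = (-0.124577, -0.160541))
  m=1: (-0.076833, -0.305214) × (-0.434028, -0.304709) = (-0.059654, 0.155883)  (running Σ = (-0.184231, -0.004658))
  m=2: (-0.051398, 0.027628) × (0.123224, 0.341174) = (-0.015759, -0.014131)  (running Σ = (-0.199991, -0.018790))
  m=3: (-0.230297, -0.252301) × (0.034961, -0.128568) = (-0.040489, 0.020788)  (running Σ = (-0.240480, 0.001998))
  m=4: (-0.027945, 0.042251) × (-0.023313, 0.019367) = (-0.000167, -0.001526)  (running Σ = (-0.240647, 0.000472))
  m=5: (-0.436602, -0.153334) × (0.004007, -0.000326) = (-0.001800, -0.000472)  (running Σ = (-0.242446, -0.000000))
Total Σ_m = (-0.242446, -0.000000). Multiply by 1.142397: (-0.276970, -0.000000). P_5(cos γ) = -0.276970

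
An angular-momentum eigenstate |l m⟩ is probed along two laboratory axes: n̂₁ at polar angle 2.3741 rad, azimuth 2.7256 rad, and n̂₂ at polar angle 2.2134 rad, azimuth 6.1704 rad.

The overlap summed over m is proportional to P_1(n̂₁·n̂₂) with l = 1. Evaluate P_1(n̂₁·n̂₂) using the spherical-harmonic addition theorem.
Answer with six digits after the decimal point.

-0.099209

Term-by-term m-sum for l=1 (normalisation 4π/3 = 4.188790):
  m=-1: -0.21943 + 0.09694j × 0.27482 + 0.03113j = -0.06332 + 0.01981j  (running Σ = -0.06332 + 0.01981j)
  m=0: -0.35162 + 0.00000j × -0.29281 + 0.00000j = 0.10296 + 0.00000j  (running Σ = 0.03964 + 0.01981j)
  m=1: 0.21943 + 0.09694j × -0.27482 + 0.03113j = -0.06332 - 0.01981j  (running Σ = -0.02368 + 0.00000j)
Accumulated sum -0.02368 + 0.00000j; after 4π/(2l+1) scaling, -0.09921 + 0.00000j ⇒ P_1 = -0.099209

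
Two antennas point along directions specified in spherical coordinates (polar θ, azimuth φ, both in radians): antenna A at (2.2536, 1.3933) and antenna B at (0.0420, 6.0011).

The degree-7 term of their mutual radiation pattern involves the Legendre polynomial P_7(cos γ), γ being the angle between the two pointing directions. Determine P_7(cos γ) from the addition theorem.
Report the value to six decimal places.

-0.297808

Summing Y*_{l m}(θ₁,φ₁)·Y_{l m}(θ₂,φ₂) over m ∈ [−7, 7]; prefactor 4π/(2·7+1) = 0.837758:
  m=-7: Y*=-0.08006 - 0.02727j  Y=-0.00000 + 0.00000j  product 0.00000 - 0.00000j
  m=-6: Y*=0.12471 - 0.22516j  Y=-0.00000 + 0.00000j  product 0.00000 + 0.00000j
  m=-5: Y*=0.33392 + 0.27186j  Y=0.00000 + 0.00000j  product -0.00000 + 0.00000j
  m=-4: Y*=-0.27676 + 0.23787j  Y=0.00001 + 0.00002j  product -0.00001 - 0.00000j
  m=-3: Y*=0.01601 + 0.02716j  Y=0.00043 + 0.00049j  product -0.00001 + 0.00002j
  m=-2: Y*=-0.34140 + 0.12655j  Y=0.01111 + 0.00703j  product -0.00468 - 0.00099j
  m=-1: Y*=-0.02310 - 0.12880j  Y=0.16290 + 0.04721j  product 0.00232 - 0.02207j
  m=+0: Y*=-0.32909 + 0.00000j  Y=1.06573 + 0.00000j  product -0.35073 + 0.00000j
  m=+1: Y*=0.02310 - 0.12880j  Y=-0.16290 + 0.04721j  product 0.00232 + 0.02207j
  m=+2: Y*=-0.34140 - 0.12655j  Y=0.01111 - 0.00703j  product -0.00468 + 0.00099j
  m=+3: Y*=-0.01601 + 0.02716j  Y=-0.00043 + 0.00049j  product -0.00001 - 0.00002j
  m=+4: Y*=-0.27676 - 0.23787j  Y=0.00001 - 0.00002j  product -0.00001 + 0.00000j
  m=+5: Y*=-0.33392 + 0.27186j  Y=-0.00000 + 0.00000j  product -0.00000 - 0.00000j
  m=+6: Y*=0.12471 + 0.22516j  Y=-0.00000 - 0.00000j  product 0.00000 - 0.00000j
  m=+7: Y*=0.08006 - 0.02727j  Y=0.00000 + 0.00000j  product 0.00000 + 0.00000j
Total Σ_m = -0.35548 - 0.00000j. Multiply by 0.837758: -0.29781 - 0.00000j. P_7(cos γ) = -0.297808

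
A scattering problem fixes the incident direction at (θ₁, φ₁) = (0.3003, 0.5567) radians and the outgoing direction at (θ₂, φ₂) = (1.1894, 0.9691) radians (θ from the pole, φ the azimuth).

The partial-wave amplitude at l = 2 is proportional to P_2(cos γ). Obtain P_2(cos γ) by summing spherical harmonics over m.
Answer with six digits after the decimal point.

0.052843

Addition theorem: P_2(cos γ) = (4π/5) Σ_m Y*_{lm}(Ω₁) Y_{lm}(Ω₂), m = −2…2:
  m=-2: +0.014926+0.030325i × -0.119524-0.310550i = +0.007633-0.008260i  (running Σ = +0.007633-0.008260i)
  m=-1: +0.185336+0.115346i × +0.151073-0.220021i = +0.053378-0.023352i  (running Σ = +0.061011-0.031612i)
  m=0: +0.547991-0.000000i × -0.184303+0.000000i = -0.100997+0.000000i  (running Σ = -0.039986-0.031612i)
  m=1: -0.185336+0.115346i × -0.151073-0.220021i = +0.053378+0.023352i  (running Σ = +0.013392-0.008260i)
  m=2: +0.014926-0.030325i × -0.119524+0.310550i = +0.007633+0.008260i  (running Σ = +0.021026+0.000000i)
Total Σ_m = +0.021026+0.000000i. Multiply by 2.513274: +0.052843+0.000000i. P_2(cos γ) = 0.052843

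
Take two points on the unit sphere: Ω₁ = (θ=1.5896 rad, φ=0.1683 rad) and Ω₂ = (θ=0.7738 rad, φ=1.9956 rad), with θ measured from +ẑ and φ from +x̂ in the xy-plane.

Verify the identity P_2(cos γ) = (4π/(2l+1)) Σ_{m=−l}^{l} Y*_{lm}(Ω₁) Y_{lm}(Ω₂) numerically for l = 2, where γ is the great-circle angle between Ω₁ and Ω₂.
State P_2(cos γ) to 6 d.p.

Summing Y*_{l m}(θ₁,φ₁)·Y_{l m}(θ₂,φ₂) over m ∈ [−2, 2]; prefactor 4π/(2·2+1) = 2.513274:
  m=-2: +0.364469+0.127533i × -0.124566+0.141686i = -0.063470+0.035754i  (running Σ = -0.063470+0.035754i)
  m=-1: -0.014318-0.002433i × -0.159157-0.351847i = +0.001423+0.005425i  (running Σ = -0.062047+0.041179i)
  m=0: -0.315057-0.000000i × +0.168669+0.000000i = -0.053140-0.000000i  (running Σ = -0.115188+0.041179i)
  m=1: +0.014318-0.002433i × +0.159157-0.351847i = +0.001423-0.005425i  (running Σ = -0.113765+0.035754i)
  m=2: +0.364469-0.127533i × -0.124566-0.141686i = -0.063470-0.035754i  (running Σ = -0.177235+0.000000i)
Σ over m = -0.177235+0.000000i; ×(4π/5) → -0.445440+0.000000i. Real part: -0.445440

-0.445440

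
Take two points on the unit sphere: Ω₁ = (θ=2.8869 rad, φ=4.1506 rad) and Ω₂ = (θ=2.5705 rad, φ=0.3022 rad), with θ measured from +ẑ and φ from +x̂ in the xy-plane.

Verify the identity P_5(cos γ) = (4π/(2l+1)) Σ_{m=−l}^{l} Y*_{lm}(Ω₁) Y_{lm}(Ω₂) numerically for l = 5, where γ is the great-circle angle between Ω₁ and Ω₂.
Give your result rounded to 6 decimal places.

Summing Y*_{l m}(θ₁,φ₁)·Y_{l m}(θ₂,φ₂) over m ∈ [−5, 5]; prefactor 4π/(2·5+1) = 1.142397:
  term(m=-5) = (0.000009, 0.000004)   from Y*(Ω₁)=(-0.000154, 0.000445), Y(Ω₂)=(0.001280, -0.021382)
  term(m=-4) = (-0.000574, 0.000187)   from Y*(Ω₁)=(0.003583, 0.004463), Y(Ω₂)=(-0.037336, 0.098593)
  term(m=-3) = (0.006300, -0.010284)   from Y*(Ω₁)=(0.040831, -0.004699), Y(Ω₂)=(0.180880, -0.231054)
  term(m=-2) = (0.013803, 0.087088)   from Y*(Ω₁)=(0.081473, -0.169866), Y(Ω₂)=(-0.385122, 0.265971)
  term(m=-1) = (-0.107978, -0.092212)   from Y*(Ω₁)=(-0.271123, -0.430733), Y(Ω₂)=(0.266347, -0.083033)
  term(m=+0) = (-0.156153, -0.000000)   from Y*(Ω₁)=(-0.531833, -0.000000), Y(Ω₂)=(0.293613, 0.000000)
  term(m=+1) = (-0.107978, 0.092212)   from Y*(Ω₁)=(0.271123, -0.430733), Y(Ω₂)=(-0.266347, -0.083033)
  term(m=+2) = (0.013803, -0.087088)   from Y*(Ω₁)=(0.081473, 0.169866), Y(Ω₂)=(-0.385122, -0.265971)
  term(m=+3) = (0.006300, 0.010284)   from Y*(Ω₁)=(-0.040831, -0.004699), Y(Ω₂)=(-0.180880, -0.231054)
  term(m=+4) = (-0.000574, -0.000187)   from Y*(Ω₁)=(0.003583, -0.004463), Y(Ω₂)=(-0.037336, -0.098593)
  term(m=+5) = (0.000009, -0.000004)   from Y*(Ω₁)=(0.000154, 0.000445), Y(Ω₂)=(-0.001280, -0.021382)
Total Σ_m = (-0.333033, 0.000000). Multiply by 1.142397: (-0.380456, 0.000000). P_5(cos γ) = -0.380456

-0.380456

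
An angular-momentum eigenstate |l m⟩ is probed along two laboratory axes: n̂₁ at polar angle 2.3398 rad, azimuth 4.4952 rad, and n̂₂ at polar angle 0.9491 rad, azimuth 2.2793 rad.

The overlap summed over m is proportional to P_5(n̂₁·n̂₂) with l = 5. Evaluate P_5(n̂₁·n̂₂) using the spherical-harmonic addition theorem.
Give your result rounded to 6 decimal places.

0.418548

Expand P_5 via completeness: Σ_{m} conj(Y_{5,m}) at Ω₁ times Y_{5,m} at Ω₂ —
  m=-5: Y*=-0.078688-0.041452i  Y=+0.064294+0.151678i  product +0.001228-0.014600i
  m=-4: Y*=-0.175764+0.207812i  Y=-0.355737-0.113003i  product +0.086009-0.054065i
  m=-3: Y*=+0.260989+0.342200i  Y=+0.324271-0.200922i  product +0.153387+0.058527i
  m=-2: Y*=+0.248895-0.115470i  Y=-0.001761+0.011358i  product +0.000873+0.003030i
  m=-1: Y*=+0.042607+0.193081i  Y=+0.225760+0.263452i  product -0.041249+0.054815i
  m=+0: Y*=+0.334942-0.000000i  Y=-0.101873+0.000000i  product -0.034121+0.000000i
  m=+1: Y*=-0.042607+0.193081i  Y=-0.225760+0.263452i  product -0.041249-0.054815i
  m=+2: Y*=+0.248895+0.115470i  Y=-0.001761-0.011358i  product +0.000873-0.003030i
  m=+3: Y*=-0.260989+0.342200i  Y=-0.324271-0.200922i  product +0.153387-0.058527i
  m=+4: Y*=-0.175764-0.207812i  Y=-0.355737+0.113003i  product +0.086009+0.054065i
  m=+5: Y*=+0.078688-0.041452i  Y=-0.064294+0.151678i  product +0.001228+0.014600i
Total Σ_m = +0.366377-0.000000i. Multiply by 1.142397: +0.418548-0.000000i. P_5(cos γ) = 0.418548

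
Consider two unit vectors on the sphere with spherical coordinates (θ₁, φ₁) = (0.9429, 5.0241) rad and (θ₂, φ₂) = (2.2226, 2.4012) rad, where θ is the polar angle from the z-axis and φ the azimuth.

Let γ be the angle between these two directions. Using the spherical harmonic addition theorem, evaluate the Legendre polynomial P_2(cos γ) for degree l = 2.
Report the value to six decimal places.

Summing Y*_{l m}(θ₁,φ₁)·Y_{l m}(θ₂,φ₂) over m ∈ [−2, 2]; prefactor 4π/(2·2+1) = 2.513274:
  m=-2: Y*=-0.20539 - 0.14769j  Y=0.02194 + 0.24314j  product 0.03140 - 0.05318j
  m=-1: Y*=0.11264 - 0.34957j  Y=0.27503 + 0.25133j  product 0.11883 - 0.06783j
  m=+0: Y*=0.01112 + 0.00000j  Y=0.03279 + 0.00000j  product 0.00036 + 0.00000j
  m=+1: Y*=-0.11264 - 0.34957j  Y=-0.27503 + 0.25133j  product 0.11883 + 0.06783j
  m=+2: Y*=-0.20539 + 0.14769j  Y=0.02194 - 0.24314j  product 0.03140 + 0.05318j
Accumulated sum 0.30084 + 0.00000j; after 4π/(2l+1) scaling, 0.75609 + 0.00000j ⇒ P_2 = 0.756090

0.756090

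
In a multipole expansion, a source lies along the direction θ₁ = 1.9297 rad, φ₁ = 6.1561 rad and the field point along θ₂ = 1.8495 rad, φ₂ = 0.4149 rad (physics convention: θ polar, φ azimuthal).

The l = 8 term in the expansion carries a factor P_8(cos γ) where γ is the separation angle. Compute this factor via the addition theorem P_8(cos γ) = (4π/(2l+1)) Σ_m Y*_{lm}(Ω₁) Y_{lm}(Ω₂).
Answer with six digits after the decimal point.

Expand P_8 via completeness: Σ_{m} conj(Y_{8,m}) at Ω₁ times Y_{8,m} at Ω₂ —
  m=-8: (0.160165, -0.258839) × (-0.370307, 0.066470) = (-0.042105, 0.106496)  (running Σ = (-0.042105, 0.106496))
  m=-7: (-0.287635, 0.354822) × (0.418563, 0.101229) = (-0.156312, 0.119398)  (running Σ = (-0.198417, 0.225894))
  m=-6: (0.155973, -0.148992) × (-0.031959, -0.024406) = (-0.008621, 0.000955)  (running Σ = (-0.207038, 0.226849))
  m=-5: (0.190099, -0.140190) × (-0.165384, -0.300086) = (-0.073508, -0.033861)  (running Σ = (-0.280546, 0.192988))
  m=-4: (-0.276684, 0.154164) × (0.015264, 0.171429) = (-0.030651, -0.045078)  (running Σ = (-0.311197, 0.147910))
  m=-3: (-0.090193, 0.036156) × (-0.085891, 0.253989) = (-0.001436, -0.026014)  (running Σ = (-0.312634, 0.121896))
  m=-2: (0.318349, -0.082704) × (0.149019, -0.162877) = (0.033970, -0.064176)  (running Σ = (-0.278664, 0.057720))
  m=-1: (0.035075, -0.004482) × (0.210618, -0.092771) = (0.006972, -0.004198)  (running Σ = (-0.271693, 0.053522))
  m=0: (-0.327443, -0.000000) × (-0.233196, 0.000000) = (0.076358, 0.000000)  (running Σ = (-0.195334, 0.053522))
  m=1: (-0.035075, -0.004482) × (-0.210618, -0.092771) = (0.006972, 0.004198)  (running Σ = (-0.188363, 0.057720))
  m=2: (0.318349, 0.082704) × (0.149019, 0.162877) = (0.033970, 0.064176)  (running Σ = (-0.154393, 0.121896))
  m=3: (0.090193, 0.036156) × (0.085891, 0.253989) = (-0.001436, 0.026014)  (running Σ = (-0.155830, 0.147910))
  m=4: (-0.276684, -0.154164) × (0.015264, -0.171429) = (-0.030651, 0.045078)  (running Σ = (-0.186481, 0.192988))
  m=5: (-0.190099, -0.140190) × (0.165384, -0.300086) = (-0.073508, 0.033861)  (running Σ = (-0.259989, 0.226849))
  m=6: (0.155973, 0.148992) × (-0.031959, 0.024406) = (-0.008621, -0.000955)  (running Σ = (-0.268610, 0.225894))
  m=7: (0.287635, 0.354822) × (-0.418563, 0.101229) = (-0.156312, -0.119398)  (running Σ = (-0.424922, 0.106496))
  m=8: (0.160165, 0.258839) × (-0.370307, -0.066470) = (-0.042105, -0.106496)  (running Σ = (-0.467027, 0.000000))
Total Σ_m = (-0.467027, 0.000000). Multiply by 0.739198: (-0.345225, 0.000000). P_8(cos γ) = -0.345225

-0.345225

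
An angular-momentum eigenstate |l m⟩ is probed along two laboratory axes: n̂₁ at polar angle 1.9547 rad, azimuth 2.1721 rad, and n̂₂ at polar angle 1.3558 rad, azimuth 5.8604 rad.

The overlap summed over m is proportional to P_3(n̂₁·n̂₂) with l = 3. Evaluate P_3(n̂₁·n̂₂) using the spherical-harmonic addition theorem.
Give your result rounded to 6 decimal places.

-0.275024

Term-by-term m-sum for l=3 (normalisation 4π/7 = 1.795196):
  m=-3: Y*=(0.323589, 0.076830)  Y=(0.115883, 0.371406)  product (0.008963, 0.129086)
  m=-2: Y*=(0.118445, 0.307026)  Y=(0.138041, 0.155739)  product (-0.031466, 0.060828)
  m=-1: Y*=(0.050617, -0.073780)  Y=(-0.222410, -0.100066)  product (-0.018641, 0.011344)
  m=+0: Y*=(0.321275, -0.000000)  Y=(-0.220726, 0.000000)  product (-0.070914, 0.000000)
  m=+1: Y*=(-0.050617, -0.073780)  Y=(0.222410, -0.100066)  product (-0.018641, -0.011344)
  m=+2: Y*=(0.118445, -0.307026)  Y=(0.138041, -0.155739)  product (-0.031466, -0.060828)
  m=+3: Y*=(-0.323589, 0.076830)  Y=(-0.115883, 0.371406)  product (0.008963, -0.129086)
Accumulated sum (-0.153200, 0.000000); after 4π/(2l+1) scaling, (-0.275024, 0.000000) ⇒ P_3 = -0.275024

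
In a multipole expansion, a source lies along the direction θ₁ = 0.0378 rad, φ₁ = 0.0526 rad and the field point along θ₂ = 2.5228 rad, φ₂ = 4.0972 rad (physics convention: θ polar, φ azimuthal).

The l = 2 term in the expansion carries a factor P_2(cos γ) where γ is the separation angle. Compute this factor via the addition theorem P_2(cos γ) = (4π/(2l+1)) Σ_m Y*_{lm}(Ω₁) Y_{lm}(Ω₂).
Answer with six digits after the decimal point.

0.527313

Term-by-term m-sum for l=2 (normalisation 4π/5 = 2.513274):
  m=-2: Y*=(0.000549, 0.000058)  Y=(-0.043393, -0.122508)  product (-0.000017, -0.000070)
  m=-1: Y*=(0.029134, 0.001534)  Y=(0.210662, -0.298105)  product (0.006595, -0.008362)
  m=+0: Y*=(0.629432, -0.000000)  Y=(0.312433, 0.000000)  product (0.196655, 0.000000)
  m=+1: Y*=(-0.029134, 0.001534)  Y=(-0.210662, -0.298105)  product (0.006595, 0.008362)
  m=+2: Y*=(0.000549, -0.000058)  Y=(-0.043393, 0.122508)  product (-0.000017, 0.000070)
Accumulated sum (0.209811, 0.000000); after 4π/(2l+1) scaling, (0.527313, 0.000000) ⇒ P_2 = 0.527313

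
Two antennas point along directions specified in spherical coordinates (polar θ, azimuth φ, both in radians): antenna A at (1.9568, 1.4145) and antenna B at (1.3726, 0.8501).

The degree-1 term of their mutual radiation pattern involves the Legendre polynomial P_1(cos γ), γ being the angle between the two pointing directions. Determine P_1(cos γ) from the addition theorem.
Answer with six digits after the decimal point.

Expand P_1 via completeness: Σ_{m} conj(Y_{1,m}) at Ω₁ times Y_{1,m} at Ω₂ —
  term(m=-1) = 0.09160 + 0.05799j   from Y*(Ω₁)=0.04982 + 0.31617j, Y(Ω₂)=0.22353 - 0.25450j
  term(m=+0) = -0.01770 + 0.00000j   from Y*(Ω₁)=-0.18395 + 0.00000j, Y(Ω₂)=0.09621 + 0.00000j
  term(m=+1) = 0.09160 - 0.05799j   from Y*(Ω₁)=-0.04982 + 0.31617j, Y(Ω₂)=-0.22353 - 0.25450j
Σ over m = 0.16551 + 0.00000j; ×(4π/3) → 0.69329 + 0.00000j. Real part: 0.693287

0.693287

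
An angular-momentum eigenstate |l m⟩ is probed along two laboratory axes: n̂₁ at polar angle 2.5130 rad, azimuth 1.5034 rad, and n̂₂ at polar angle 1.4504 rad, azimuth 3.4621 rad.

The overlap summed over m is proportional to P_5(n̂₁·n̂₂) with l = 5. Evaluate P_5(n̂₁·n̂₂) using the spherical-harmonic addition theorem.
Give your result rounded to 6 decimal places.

Term-by-term m-sum for l=5 (normalisation 4π/11 = 1.142397):
  [-5]  conj(Y_{5,-5})(Ω₁) = 0.01079 + 0.03079j ; Y_{5,-5}(Ω₂) = 0.01420 + 0.44735j ; Δ = -0.01362 + 0.00526j
  [-4]  conj(Y_{5,-4})(Ω₁) = -0.13679 + 0.03780j ; Y_{5,-4}(Ω₂) = 0.04876 - 0.16414j ; Δ = -0.00047 + 0.02430j
  [-3]  conj(Y_{5,-3})(Ω₁) = -0.06904 - 0.33680j ; Y_{5,-3}(Ω₂) = 0.16856 - 0.24154j ; Δ = -0.09299 - 0.04009j
  [-2]  conj(Y_{5,-2})(Ω₁) = 0.45217 - 0.06132j ; Y_{5,-2}(Ω₂) = -0.15383 + 0.11478j ; Δ = -0.06252 + 0.06133j
  [-1]  conj(Y_{5,-1})(Ω₁) = 0.01052 + 0.15584j ; Y_{5,-1}(Ω₂) = -0.24215 + 0.08038j ; Δ = -0.01507 - 0.03689j
  [+0]  conj(Y_{5,0})(Ω₁) = 0.36238 + 0.00000j ; Y_{5,0}(Ω₂) = 0.19670 + 0.00000j ; Δ = 0.07128 + 0.00000j
  [+1]  conj(Y_{5,1})(Ω₁) = -0.01052 + 0.15584j ; Y_{5,1}(Ω₂) = 0.24215 + 0.08038j ; Δ = -0.01507 + 0.03689j
  [+2]  conj(Y_{5,2})(Ω₁) = 0.45217 + 0.06132j ; Y_{5,2}(Ω₂) = -0.15383 - 0.11478j ; Δ = -0.06252 - 0.06133j
  [+3]  conj(Y_{5,3})(Ω₁) = 0.06904 - 0.33680j ; Y_{5,3}(Ω₂) = -0.16856 - 0.24154j ; Δ = -0.09299 + 0.04009j
  [+4]  conj(Y_{5,4})(Ω₁) = -0.13679 - 0.03780j ; Y_{5,4}(Ω₂) = 0.04876 + 0.16414j ; Δ = -0.00047 - 0.02430j
  [+5]  conj(Y_{5,5})(Ω₁) = -0.01079 + 0.03079j ; Y_{5,5}(Ω₂) = -0.01420 + 0.44735j ; Δ = -0.01362 - 0.00526j
Σ over m = -0.29806 - 0.00000j; ×(4π/11) → -0.34050 - 0.00000j. Real part: -0.340500

-0.340500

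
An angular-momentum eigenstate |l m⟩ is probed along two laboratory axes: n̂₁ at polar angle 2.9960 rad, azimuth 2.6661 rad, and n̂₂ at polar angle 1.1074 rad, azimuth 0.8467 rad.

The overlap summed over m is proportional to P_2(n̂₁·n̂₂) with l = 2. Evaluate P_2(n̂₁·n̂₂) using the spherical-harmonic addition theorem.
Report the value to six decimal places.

Expand P_2 via completeness: Σ_{m} conj(Y_{2,m}) at Ω₁ times Y_{2,m} at Ω₂ —
  [-2]  conj(Y_{2,-2})(Ω₁) = +0.004723-0.006618i ; Y_{2,-2}(Ω₂) = -0.037802-0.306777i ; Δ = -0.002209-0.001199i
  [-1]  conj(Y_{2,-1})(Ω₁) = +0.098593-0.050765i ; Y_{2,-1}(Ω₂) = +0.204635-0.231399i ; Δ = +0.008429-0.033203i
  [+0]  conj(Y_{2,0})(Ω₁) = +0.610868-0.000000i ; Y_{2,0}(Ω₂) = -0.126347+0.000000i ; Δ = -0.077181+0.000000i
  [+1]  conj(Y_{2,1})(Ω₁) = -0.098593-0.050765i ; Y_{2,1}(Ω₂) = -0.204635-0.231399i ; Δ = +0.008429+0.033203i
  [+2]  conj(Y_{2,2})(Ω₁) = +0.004723+0.006618i ; Y_{2,2}(Ω₂) = -0.037802+0.306777i ; Δ = -0.002209+0.001199i
Accumulated sum -0.064741+0.000000i; after 4π/(2l+1) scaling, -0.162713+0.000000i ⇒ P_2 = -0.162713

-0.162713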